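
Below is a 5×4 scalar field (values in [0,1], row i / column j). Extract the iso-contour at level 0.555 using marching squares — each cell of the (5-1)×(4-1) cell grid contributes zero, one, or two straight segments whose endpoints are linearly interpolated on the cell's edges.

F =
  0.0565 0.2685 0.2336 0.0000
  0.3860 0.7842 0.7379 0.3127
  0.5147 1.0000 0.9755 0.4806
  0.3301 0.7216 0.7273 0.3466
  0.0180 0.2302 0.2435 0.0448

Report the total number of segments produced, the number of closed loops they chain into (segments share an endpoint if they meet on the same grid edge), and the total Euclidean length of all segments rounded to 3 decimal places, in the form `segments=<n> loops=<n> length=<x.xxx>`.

cell (0,0): code 0100 → (0.556,1.000)–(1.000,0.424)
cell (0,1): code 1100 → (0.637,2.000)–(0.556,1.000)
cell (0,2): code 1000 → (1.000,2.430)–(0.637,2.000)
cell (1,0): code 0110 → (1.000,0.424)–(2.000,0.083)
cell (1,2): code 1001 → (2.000,2.850)–(1.000,2.430)
cell (2,0): code 0110 → (2.000,0.083)–(3.000,0.574)
cell (2,2): code 1001 → (3.000,2.453)–(2.000,2.850)
cell (3,0): code 0010 → (3.000,0.574)–(3.339,1.000)
cell (3,1): code 0011 → (3.339,1.000)–(3.356,2.000)
cell (3,2): code 0001 → (3.356,2.000)–(3.000,2.453)
total: 10 segments, chained into 1 closed loop(s), length Σ = 8.744597

segments=10 loops=1 length=8.745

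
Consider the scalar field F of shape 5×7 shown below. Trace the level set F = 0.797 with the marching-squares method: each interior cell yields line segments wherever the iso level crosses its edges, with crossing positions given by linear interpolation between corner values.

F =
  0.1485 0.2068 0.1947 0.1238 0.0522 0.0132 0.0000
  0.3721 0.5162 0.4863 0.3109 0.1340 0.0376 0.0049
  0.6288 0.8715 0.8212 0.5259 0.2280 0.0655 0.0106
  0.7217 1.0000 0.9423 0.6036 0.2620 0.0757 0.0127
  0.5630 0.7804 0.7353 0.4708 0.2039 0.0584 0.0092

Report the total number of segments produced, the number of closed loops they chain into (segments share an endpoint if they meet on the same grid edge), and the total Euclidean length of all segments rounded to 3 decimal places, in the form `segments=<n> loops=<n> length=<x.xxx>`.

segments=8 loops=1 length=6.659

cell (1,0): code 0100 → (1.790,1.000)–(2.000,0.693)
cell (1,1): code 1100 → (1.928,2.000)–(1.790,1.000)
cell (1,2): code 1000 → (2.000,2.082)–(1.928,2.000)
cell (2,0): code 0110 → (2.000,0.693)–(3.000,0.271)
cell (2,2): code 1001 → (3.000,2.429)–(2.000,2.082)
cell (3,0): code 0010 → (3.000,0.271)–(3.924,1.000)
cell (3,1): code 0011 → (3.924,1.000)–(3.702,2.000)
cell (3,2): code 0001 → (3.702,2.000)–(3.000,2.429)
total: 8 segments, chained into 1 closed loop(s), length Σ = 6.659116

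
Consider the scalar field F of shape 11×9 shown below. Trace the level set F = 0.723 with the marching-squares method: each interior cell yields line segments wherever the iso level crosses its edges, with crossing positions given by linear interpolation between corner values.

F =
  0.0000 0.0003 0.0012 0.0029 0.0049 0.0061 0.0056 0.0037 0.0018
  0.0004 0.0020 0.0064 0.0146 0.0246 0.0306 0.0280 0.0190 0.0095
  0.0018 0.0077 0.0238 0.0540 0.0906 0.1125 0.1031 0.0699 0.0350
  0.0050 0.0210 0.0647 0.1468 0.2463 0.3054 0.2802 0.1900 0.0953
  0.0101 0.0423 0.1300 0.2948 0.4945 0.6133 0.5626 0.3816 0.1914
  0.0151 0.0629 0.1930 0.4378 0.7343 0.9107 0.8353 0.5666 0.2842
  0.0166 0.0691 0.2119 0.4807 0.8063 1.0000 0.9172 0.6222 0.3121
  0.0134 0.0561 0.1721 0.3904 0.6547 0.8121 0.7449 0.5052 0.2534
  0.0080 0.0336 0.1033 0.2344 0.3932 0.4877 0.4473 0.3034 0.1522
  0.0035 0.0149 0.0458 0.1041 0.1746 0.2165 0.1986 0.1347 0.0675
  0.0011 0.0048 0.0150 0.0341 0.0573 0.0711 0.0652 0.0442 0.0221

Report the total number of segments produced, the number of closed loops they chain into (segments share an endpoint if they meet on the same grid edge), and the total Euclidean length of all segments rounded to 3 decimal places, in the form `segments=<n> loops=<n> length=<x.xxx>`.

segments=12 loops=1 length=9.029

cell (4,3): code 0100 → (4.953,4.000)–(5.000,3.962)
cell (4,4): code 1100 → (4.369,5.000)–(4.953,4.000)
cell (4,5): code 1100 → (4.588,6.000)–(4.369,5.000)
cell (4,6): code 1000 → (5.000,6.418)–(4.588,6.000)
cell (5,3): code 0110 → (5.000,3.962)–(6.000,3.744)
cell (5,6): code 1001 → (6.000,6.658)–(5.000,6.418)
cell (6,3): code 0010 → (6.000,3.744)–(6.549,4.000)
cell (6,4): code 0111 → (6.549,4.000)–(7.000,4.434)
cell (6,6): code 1001 → (7.000,6.091)–(6.000,6.658)
cell (7,4): code 0010 → (7.000,4.434)–(7.275,5.000)
cell (7,5): code 0011 → (7.275,5.000)–(7.074,6.000)
cell (7,6): code 0001 → (7.074,6.000)–(7.000,6.091)
total: 12 segments, chained into 1 closed loop(s), length Σ = 9.028742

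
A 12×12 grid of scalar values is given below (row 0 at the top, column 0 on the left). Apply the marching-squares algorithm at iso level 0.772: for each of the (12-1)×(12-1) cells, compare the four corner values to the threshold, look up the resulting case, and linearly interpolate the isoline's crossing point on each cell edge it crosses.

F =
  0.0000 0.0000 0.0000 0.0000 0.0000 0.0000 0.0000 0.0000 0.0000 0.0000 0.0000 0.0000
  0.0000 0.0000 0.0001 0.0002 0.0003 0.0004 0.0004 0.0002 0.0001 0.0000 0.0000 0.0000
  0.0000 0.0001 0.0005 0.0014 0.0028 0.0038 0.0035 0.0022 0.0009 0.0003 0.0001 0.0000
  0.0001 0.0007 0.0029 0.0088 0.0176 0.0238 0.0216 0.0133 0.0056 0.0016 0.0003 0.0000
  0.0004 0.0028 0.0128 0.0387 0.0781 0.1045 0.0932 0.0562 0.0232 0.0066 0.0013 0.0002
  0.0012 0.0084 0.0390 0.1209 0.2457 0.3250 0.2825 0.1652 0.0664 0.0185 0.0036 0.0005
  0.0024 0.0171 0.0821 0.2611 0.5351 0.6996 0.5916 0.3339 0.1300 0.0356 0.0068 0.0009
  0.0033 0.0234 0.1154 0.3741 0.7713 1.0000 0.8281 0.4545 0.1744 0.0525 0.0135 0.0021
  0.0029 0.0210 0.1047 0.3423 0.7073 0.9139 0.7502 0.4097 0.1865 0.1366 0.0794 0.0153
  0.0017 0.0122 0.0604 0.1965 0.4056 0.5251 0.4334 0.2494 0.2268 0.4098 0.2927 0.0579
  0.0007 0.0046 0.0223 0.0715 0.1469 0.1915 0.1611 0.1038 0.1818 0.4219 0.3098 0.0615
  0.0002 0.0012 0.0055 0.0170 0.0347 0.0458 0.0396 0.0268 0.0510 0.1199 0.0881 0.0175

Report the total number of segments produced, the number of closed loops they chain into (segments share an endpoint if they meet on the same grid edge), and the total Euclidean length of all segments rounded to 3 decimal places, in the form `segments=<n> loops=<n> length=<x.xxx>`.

segments=8 loops=1 length=6.473

cell (6,4): code 0100 → (6.241,5.000)–(7.000,4.003)
cell (6,5): code 1100 → (6.763,6.000)–(6.241,5.000)
cell (6,6): code 1000 → (7.000,6.150)–(6.763,6.000)
cell (7,4): code 0110 → (7.000,4.003)–(8.000,4.313)
cell (7,5): code 1011 → (8.000,5.867)–(7.720,6.000)
cell (7,6): code 0001 → (7.720,6.000)–(7.000,6.150)
cell (8,4): code 0010 → (8.000,4.313)–(8.365,5.000)
cell (8,5): code 0001 → (8.365,5.000)–(8.000,5.867)
total: 8 segments, chained into 1 closed loop(s), length Σ = 6.472510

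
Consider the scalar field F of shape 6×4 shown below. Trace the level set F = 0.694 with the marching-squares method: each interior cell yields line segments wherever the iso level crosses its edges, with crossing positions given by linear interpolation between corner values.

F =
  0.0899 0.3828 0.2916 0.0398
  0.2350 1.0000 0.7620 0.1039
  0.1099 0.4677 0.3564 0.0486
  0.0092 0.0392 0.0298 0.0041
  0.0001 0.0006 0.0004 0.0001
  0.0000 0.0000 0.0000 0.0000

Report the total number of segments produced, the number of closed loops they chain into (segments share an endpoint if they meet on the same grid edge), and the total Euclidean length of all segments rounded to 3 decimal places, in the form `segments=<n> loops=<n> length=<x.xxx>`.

cell (0,0): code 0100 → (0.504,1.000)–(1.000,0.600)
cell (0,1): code 1100 → (0.855,2.000)–(0.504,1.000)
cell (0,2): code 1000 → (1.000,2.103)–(0.855,2.000)
cell (1,0): code 0010 → (1.000,0.600)–(1.575,1.000)
cell (1,1): code 0011 → (1.575,1.000)–(1.168,2.000)
cell (1,2): code 0001 → (1.168,2.000)–(1.000,2.103)
total: 6 segments, chained into 1 closed loop(s), length Σ = 3.851609

segments=6 loops=1 length=3.852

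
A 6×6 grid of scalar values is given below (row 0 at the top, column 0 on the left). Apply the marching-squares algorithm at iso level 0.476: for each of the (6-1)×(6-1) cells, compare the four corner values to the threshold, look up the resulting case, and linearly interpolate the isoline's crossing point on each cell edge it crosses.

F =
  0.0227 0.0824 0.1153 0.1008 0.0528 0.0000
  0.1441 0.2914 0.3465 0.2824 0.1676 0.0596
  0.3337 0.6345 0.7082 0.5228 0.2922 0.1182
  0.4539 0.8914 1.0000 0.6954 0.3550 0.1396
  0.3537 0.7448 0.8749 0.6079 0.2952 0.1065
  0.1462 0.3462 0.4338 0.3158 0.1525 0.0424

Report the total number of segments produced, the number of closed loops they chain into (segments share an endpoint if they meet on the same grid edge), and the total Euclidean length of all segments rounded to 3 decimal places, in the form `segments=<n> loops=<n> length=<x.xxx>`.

segments=12 loops=1 length=11.035

cell (1,0): code 0100 → (1.538,1.000)–(2.000,0.473)
cell (1,1): code 1100 → (1.358,2.000)–(1.538,1.000)
cell (1,2): code 1100 → (1.805,3.000)–(1.358,2.000)
cell (1,3): code 1000 → (2.000,3.203)–(1.805,3.000)
cell (2,0): code 0110 → (2.000,0.473)–(3.000,0.051)
cell (2,3): code 1001 → (3.000,3.645)–(2.000,3.203)
cell (3,0): code 0110 → (3.000,0.051)–(4.000,0.313)
cell (3,3): code 1001 → (4.000,3.422)–(3.000,3.645)
cell (4,0): code 0010 → (4.000,0.313)–(4.674,1.000)
cell (4,1): code 0011 → (4.674,1.000)–(4.904,2.000)
cell (4,2): code 0011 → (4.904,2.000)–(4.452,3.000)
cell (4,3): code 0001 → (4.452,3.000)–(4.000,3.422)
total: 12 segments, chained into 1 closed loop(s), length Σ = 11.035238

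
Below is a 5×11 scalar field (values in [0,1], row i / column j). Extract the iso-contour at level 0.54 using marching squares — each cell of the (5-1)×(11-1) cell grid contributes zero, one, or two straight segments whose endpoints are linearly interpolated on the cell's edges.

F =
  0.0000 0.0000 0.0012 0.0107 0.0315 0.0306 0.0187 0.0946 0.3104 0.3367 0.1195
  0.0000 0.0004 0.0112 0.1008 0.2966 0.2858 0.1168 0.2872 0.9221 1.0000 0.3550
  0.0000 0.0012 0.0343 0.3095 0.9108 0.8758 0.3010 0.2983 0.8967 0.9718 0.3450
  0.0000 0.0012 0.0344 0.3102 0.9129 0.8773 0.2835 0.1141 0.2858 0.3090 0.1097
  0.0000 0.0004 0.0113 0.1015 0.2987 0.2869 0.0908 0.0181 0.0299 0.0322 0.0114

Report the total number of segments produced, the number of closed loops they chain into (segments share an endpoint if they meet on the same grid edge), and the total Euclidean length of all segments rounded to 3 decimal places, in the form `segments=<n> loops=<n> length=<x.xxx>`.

cell (0,7): code 0100 → (0.375,8.000)–(1.000,7.398)
cell (0,8): code 1100 → (0.306,9.000)–(0.375,8.000)
cell (0,9): code 1000 → (1.000,9.713)–(0.306,9.000)
cell (1,3): code 0100 → (1.396,4.000)–(2.000,3.383)
cell (1,4): code 1100 → (1.431,5.000)–(1.396,4.000)
cell (1,5): code 1000 → (2.000,5.584)–(1.431,5.000)
cell (1,7): code 0110 → (1.000,7.398)–(2.000,7.404)
cell (1,9): code 1001 → (2.000,9.689)–(1.000,9.713)
cell (2,3): code 0110 → (2.000,3.383)–(3.000,3.381)
cell (2,5): code 1001 → (3.000,5.568)–(2.000,5.584)
cell (2,7): code 0010 → (2.000,7.404)–(2.584,8.000)
cell (2,8): code 0011 → (2.584,8.000)–(2.651,9.000)
cell (2,9): code 0001 → (2.651,9.000)–(2.000,9.689)
cell (3,3): code 0010 → (3.000,3.381)–(3.607,4.000)
cell (3,4): code 0011 → (3.607,4.000)–(3.571,5.000)
cell (3,5): code 0001 → (3.571,5.000)–(3.000,5.568)
total: 16 segments, chained into 2 closed loop(s), length Σ = 15.002164

segments=16 loops=2 length=15.002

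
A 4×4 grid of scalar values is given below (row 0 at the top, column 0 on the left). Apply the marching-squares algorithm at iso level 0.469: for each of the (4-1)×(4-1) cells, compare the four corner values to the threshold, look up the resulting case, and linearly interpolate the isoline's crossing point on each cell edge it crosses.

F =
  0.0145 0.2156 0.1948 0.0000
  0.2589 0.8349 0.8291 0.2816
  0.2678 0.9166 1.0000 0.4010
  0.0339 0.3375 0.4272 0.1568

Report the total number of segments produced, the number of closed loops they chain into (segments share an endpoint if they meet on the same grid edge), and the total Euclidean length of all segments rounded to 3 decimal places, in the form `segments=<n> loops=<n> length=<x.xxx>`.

segments=8 loops=1 length=8.094

cell (0,0): code 0100 → (0.409,1.000)–(1.000,0.365)
cell (0,1): code 1100 → (0.432,2.000)–(0.409,1.000)
cell (0,2): code 1000 → (1.000,2.658)–(0.432,2.000)
cell (1,0): code 0110 → (1.000,0.365)–(2.000,0.310)
cell (1,2): code 1001 → (2.000,2.886)–(1.000,2.658)
cell (2,0): code 0010 → (2.000,0.310)–(2.773,1.000)
cell (2,1): code 0011 → (2.773,1.000)–(2.927,2.000)
cell (2,2): code 0001 → (2.927,2.000)–(2.000,2.886)
total: 8 segments, chained into 1 closed loop(s), length Σ = 8.094461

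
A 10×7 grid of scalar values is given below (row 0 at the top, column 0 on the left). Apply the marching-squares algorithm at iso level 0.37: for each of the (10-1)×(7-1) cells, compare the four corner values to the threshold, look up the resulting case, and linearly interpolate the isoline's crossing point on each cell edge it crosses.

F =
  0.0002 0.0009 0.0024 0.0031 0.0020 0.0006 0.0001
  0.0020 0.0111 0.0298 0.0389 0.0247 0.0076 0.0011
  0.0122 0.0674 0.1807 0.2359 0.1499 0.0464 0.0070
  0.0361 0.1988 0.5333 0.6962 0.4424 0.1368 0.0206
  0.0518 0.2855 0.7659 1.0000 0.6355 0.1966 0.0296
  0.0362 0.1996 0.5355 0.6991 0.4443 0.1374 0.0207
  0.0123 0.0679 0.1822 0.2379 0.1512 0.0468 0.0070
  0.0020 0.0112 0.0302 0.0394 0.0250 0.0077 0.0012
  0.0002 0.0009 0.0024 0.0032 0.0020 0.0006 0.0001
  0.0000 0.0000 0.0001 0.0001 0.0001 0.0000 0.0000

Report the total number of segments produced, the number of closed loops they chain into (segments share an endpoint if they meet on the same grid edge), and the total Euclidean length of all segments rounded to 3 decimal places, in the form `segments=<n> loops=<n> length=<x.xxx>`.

cell (2,1): code 0100 → (2.537,2.000)–(3.000,1.512)
cell (2,2): code 1100 → (2.291,3.000)–(2.537,2.000)
cell (2,3): code 1100 → (2.752,4.000)–(2.291,3.000)
cell (2,4): code 1000 → (3.000,4.237)–(2.752,4.000)
cell (3,1): code 0110 → (3.000,1.512)–(4.000,1.176)
cell (3,4): code 1001 → (4.000,4.605)–(3.000,4.237)
cell (4,1): code 0110 → (4.000,1.176)–(5.000,1.507)
cell (4,4): code 1001 → (5.000,4.242)–(4.000,4.605)
cell (5,1): code 0010 → (5.000,1.507)–(5.468,2.000)
cell (5,2): code 0011 → (5.468,2.000)–(5.714,3.000)
cell (5,3): code 0011 → (5.714,3.000)–(5.253,4.000)
cell (5,4): code 0001 → (5.253,4.000)–(5.000,4.242)
total: 12 segments, chained into 1 closed loop(s), length Σ = 10.544950

segments=12 loops=1 length=10.545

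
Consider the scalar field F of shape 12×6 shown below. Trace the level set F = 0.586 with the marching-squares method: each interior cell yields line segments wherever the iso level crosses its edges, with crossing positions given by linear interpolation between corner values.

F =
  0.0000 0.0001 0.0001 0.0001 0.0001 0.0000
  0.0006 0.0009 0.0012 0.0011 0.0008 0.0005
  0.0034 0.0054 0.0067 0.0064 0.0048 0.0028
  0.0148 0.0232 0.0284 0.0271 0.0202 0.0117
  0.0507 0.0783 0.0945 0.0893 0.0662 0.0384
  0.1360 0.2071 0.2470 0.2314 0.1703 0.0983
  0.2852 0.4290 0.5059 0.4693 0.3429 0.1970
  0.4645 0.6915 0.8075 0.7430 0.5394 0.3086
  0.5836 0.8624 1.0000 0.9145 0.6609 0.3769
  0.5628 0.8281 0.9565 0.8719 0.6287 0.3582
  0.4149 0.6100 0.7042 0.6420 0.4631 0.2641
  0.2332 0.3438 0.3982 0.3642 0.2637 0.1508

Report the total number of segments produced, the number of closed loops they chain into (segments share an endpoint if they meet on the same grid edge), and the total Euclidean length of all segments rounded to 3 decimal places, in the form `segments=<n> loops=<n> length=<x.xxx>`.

cell (6,0): code 0100 → (6.598,1.000)–(7.000,0.535)
cell (6,1): code 1100 → (6.266,2.000)–(6.598,1.000)
cell (6,2): code 1100 → (6.426,3.000)–(6.266,2.000)
cell (6,3): code 1000 → (7.000,3.771)–(6.426,3.000)
cell (7,0): code 0110 → (7.000,0.535)–(8.000,0.009)
cell (7,3): code 1101 → (7.384,4.000)–(7.000,3.771)
cell (7,4): code 1000 → (8.000,4.264)–(7.384,4.000)
cell (8,0): code 0110 → (8.000,0.009)–(9.000,0.087)
cell (8,4): code 1001 → (9.000,4.158)–(8.000,4.264)
cell (9,0): code 0110 → (9.000,0.087)–(10.000,0.877)
cell (9,3): code 1011 → (10.000,3.313)–(9.258,4.000)
cell (9,4): code 0001 → (9.258,4.000)–(9.000,4.158)
cell (10,0): code 0010 → (10.000,0.877)–(10.090,1.000)
cell (10,1): code 0011 → (10.090,1.000)–(10.386,2.000)
cell (10,2): code 0011 → (10.386,2.000)–(10.202,3.000)
cell (10,3): code 0001 → (10.202,3.000)–(10.000,3.313)
total: 16 segments, chained into 1 closed loop(s), length Σ = 13.070634

segments=16 loops=1 length=13.071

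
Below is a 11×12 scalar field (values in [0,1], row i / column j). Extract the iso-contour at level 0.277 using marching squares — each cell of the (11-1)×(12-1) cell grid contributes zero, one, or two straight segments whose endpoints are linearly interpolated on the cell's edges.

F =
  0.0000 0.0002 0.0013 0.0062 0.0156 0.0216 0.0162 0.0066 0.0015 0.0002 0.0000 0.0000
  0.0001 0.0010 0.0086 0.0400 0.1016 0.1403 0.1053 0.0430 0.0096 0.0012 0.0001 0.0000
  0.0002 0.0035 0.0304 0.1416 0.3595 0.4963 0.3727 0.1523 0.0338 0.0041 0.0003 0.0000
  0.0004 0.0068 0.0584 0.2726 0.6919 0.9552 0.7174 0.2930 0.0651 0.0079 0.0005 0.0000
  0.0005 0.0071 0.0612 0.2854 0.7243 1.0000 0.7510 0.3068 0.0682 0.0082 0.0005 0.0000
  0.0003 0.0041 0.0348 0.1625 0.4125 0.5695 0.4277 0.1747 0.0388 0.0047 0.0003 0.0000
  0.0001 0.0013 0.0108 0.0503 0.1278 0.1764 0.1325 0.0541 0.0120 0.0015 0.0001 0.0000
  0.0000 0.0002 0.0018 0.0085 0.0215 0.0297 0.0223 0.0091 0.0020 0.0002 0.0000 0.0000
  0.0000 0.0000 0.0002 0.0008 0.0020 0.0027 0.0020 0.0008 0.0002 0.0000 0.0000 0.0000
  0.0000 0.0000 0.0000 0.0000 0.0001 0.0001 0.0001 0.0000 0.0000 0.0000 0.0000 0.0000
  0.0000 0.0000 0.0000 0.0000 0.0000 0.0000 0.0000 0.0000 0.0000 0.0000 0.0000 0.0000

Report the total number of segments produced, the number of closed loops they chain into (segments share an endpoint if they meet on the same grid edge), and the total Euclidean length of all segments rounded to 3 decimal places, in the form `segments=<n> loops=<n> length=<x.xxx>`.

cell (1,3): code 0100 → (1.680,4.000)–(2.000,3.621)
cell (1,4): code 1100 → (1.384,5.000)–(1.680,4.000)
cell (1,5): code 1100 → (1.642,6.000)–(1.384,5.000)
cell (1,6): code 1000 → (2.000,6.434)–(1.642,6.000)
cell (2,3): code 0110 → (2.000,3.621)–(3.000,3.010)
cell (2,6): code 1101 → (2.886,7.000)–(2.000,6.434)
cell (2,7): code 1000 → (3.000,7.070)–(2.886,7.000)
cell (3,2): code 0100 → (3.344,3.000)–(4.000,2.963)
cell (3,3): code 1110 → (3.000,3.010)–(3.344,3.000)
cell (3,7): code 1001 → (4.000,7.125)–(3.000,7.070)
cell (4,2): code 0010 → (4.000,2.963)–(4.068,3.000)
cell (4,3): code 0111 → (4.068,3.000)–(5.000,3.458)
cell (4,6): code 1011 → (5.000,6.596)–(4.226,7.000)
cell (4,7): code 0001 → (4.226,7.000)–(4.000,7.125)
cell (5,3): code 0010 → (5.000,3.458)–(5.476,4.000)
cell (5,4): code 0011 → (5.476,4.000)–(5.744,5.000)
cell (5,5): code 0011 → (5.744,5.000)–(5.511,6.000)
cell (5,6): code 0001 → (5.511,6.000)–(5.000,6.596)
total: 18 segments, chained into 1 closed loop(s), length Σ = 13.309327

segments=18 loops=1 length=13.309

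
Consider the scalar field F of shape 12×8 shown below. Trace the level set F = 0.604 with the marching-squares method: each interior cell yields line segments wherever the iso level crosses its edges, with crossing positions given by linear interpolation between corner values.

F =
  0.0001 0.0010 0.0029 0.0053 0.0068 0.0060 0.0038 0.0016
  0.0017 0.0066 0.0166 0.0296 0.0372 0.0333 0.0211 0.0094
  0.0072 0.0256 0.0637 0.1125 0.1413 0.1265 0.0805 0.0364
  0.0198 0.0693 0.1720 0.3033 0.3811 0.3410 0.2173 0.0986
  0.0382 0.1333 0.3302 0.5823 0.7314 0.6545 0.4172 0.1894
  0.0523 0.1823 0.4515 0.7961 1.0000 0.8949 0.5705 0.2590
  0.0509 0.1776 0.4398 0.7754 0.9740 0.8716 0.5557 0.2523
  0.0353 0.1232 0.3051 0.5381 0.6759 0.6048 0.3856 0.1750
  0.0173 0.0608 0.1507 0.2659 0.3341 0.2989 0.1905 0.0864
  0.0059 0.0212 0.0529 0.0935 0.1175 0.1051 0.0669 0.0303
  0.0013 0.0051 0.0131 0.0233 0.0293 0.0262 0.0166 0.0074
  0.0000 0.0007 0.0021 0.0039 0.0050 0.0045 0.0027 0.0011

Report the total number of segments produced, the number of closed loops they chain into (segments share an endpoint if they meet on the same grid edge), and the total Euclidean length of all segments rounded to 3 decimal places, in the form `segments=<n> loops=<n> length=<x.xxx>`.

cell (3,3): code 0100 → (3.636,4.000)–(4.000,3.146)
cell (3,4): code 1100 → (3.839,5.000)–(3.636,4.000)
cell (3,5): code 1000 → (4.000,5.213)–(3.839,5.000)
cell (4,2): code 0100 → (4.101,3.000)–(5.000,2.443)
cell (4,3): code 1110 → (4.000,3.146)–(4.101,3.000)
cell (4,5): code 1001 → (5.000,5.897)–(4.000,5.213)
cell (5,2): code 0110 → (5.000,2.443)–(6.000,2.489)
cell (5,5): code 1001 → (6.000,5.847)–(5.000,5.897)
cell (6,2): code 0010 → (6.000,2.489)–(6.722,3.000)
cell (6,3): code 0111 → (6.722,3.000)–(7.000,3.478)
cell (6,5): code 1001 → (7.000,5.004)–(6.000,5.847)
cell (7,3): code 0010 → (7.000,3.478)–(7.210,4.000)
cell (7,4): code 0011 → (7.210,4.000)–(7.003,5.000)
cell (7,5): code 0001 → (7.003,5.000)–(7.000,5.004)
total: 14 segments, chained into 1 closed loop(s), length Σ = 10.998772

segments=14 loops=1 length=10.999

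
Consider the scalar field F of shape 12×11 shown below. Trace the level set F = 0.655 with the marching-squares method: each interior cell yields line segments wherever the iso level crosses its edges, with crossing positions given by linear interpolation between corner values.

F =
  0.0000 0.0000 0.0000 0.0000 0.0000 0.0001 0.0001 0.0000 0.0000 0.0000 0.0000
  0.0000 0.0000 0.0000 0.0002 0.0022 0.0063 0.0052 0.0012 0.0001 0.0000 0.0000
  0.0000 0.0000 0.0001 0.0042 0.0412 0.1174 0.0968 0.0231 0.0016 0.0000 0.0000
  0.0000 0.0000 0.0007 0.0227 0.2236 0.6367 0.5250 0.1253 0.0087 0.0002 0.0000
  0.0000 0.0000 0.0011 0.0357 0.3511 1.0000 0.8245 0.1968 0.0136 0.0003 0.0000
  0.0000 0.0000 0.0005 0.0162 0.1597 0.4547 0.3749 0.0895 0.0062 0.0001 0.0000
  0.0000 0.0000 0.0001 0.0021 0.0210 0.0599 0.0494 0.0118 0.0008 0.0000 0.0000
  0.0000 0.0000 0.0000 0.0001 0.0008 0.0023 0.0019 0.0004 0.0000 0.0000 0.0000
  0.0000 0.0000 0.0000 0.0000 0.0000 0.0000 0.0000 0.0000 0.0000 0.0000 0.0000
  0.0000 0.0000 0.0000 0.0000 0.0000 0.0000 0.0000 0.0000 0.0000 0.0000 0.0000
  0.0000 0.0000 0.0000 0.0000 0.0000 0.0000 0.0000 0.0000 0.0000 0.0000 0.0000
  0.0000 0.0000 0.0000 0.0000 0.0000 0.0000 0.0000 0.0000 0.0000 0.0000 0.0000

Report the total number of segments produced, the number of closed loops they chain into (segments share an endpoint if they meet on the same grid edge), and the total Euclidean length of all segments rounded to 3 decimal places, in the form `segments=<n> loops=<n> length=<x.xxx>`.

cell (3,4): code 0100 → (3.050,5.000)–(4.000,4.468)
cell (3,5): code 1100 → (3.434,6.000)–(3.050,5.000)
cell (3,6): code 1000 → (4.000,6.270)–(3.434,6.000)
cell (4,4): code 0010 → (4.000,4.468)–(4.633,5.000)
cell (4,5): code 0011 → (4.633,5.000)–(4.377,6.000)
cell (4,6): code 0001 → (4.377,6.000)–(4.000,6.270)
total: 6 segments, chained into 1 closed loop(s), length Σ = 5.108789

segments=6 loops=1 length=5.109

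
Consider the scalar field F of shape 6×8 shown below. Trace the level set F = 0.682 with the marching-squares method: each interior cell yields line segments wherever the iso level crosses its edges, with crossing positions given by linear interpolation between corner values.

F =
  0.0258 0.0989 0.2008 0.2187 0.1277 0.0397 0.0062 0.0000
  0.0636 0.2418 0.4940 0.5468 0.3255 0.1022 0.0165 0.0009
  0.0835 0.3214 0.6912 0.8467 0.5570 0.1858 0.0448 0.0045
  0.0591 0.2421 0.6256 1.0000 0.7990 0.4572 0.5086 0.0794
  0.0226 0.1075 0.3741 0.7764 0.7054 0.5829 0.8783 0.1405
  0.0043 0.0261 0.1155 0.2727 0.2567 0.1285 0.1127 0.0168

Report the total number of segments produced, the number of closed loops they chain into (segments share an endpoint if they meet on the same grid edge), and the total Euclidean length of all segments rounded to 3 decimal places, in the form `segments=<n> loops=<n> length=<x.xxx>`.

cell (1,1): code 0100 → (1.953,2.000)–(2.000,1.975)
cell (1,2): code 1100 → (1.451,3.000)–(1.953,2.000)
cell (1,3): code 1000 → (2.000,3.569)–(1.451,3.000)
cell (2,1): code 0010 → (2.000,1.975)–(2.140,2.000)
cell (2,2): code 0111 → (2.140,2.000)–(3.000,2.151)
cell (2,3): code 1101 → (2.517,4.000)–(2.000,3.569)
cell (2,4): code 1000 → (3.000,4.342)–(2.517,4.000)
cell (3,2): code 0110 → (3.000,2.151)–(4.000,2.765)
cell (3,4): code 1001 → (4.000,4.191)–(3.000,4.342)
cell (3,5): code 0100 → (3.469,6.000)–(4.000,5.335)
cell (3,6): code 1000 → (4.000,6.266)–(3.469,6.000)
cell (4,2): code 0010 → (4.000,2.765)–(4.187,3.000)
cell (4,3): code 0011 → (4.187,3.000)–(4.052,4.000)
cell (4,4): code 0001 → (4.052,4.000)–(4.000,4.191)
cell (4,5): code 0010 → (4.000,5.335)–(4.256,6.000)
cell (4,6): code 0001 → (4.256,6.000)–(4.000,6.266)
total: 16 segments, chained into 2 closed loop(s), length Σ = 10.462101

segments=16 loops=2 length=10.462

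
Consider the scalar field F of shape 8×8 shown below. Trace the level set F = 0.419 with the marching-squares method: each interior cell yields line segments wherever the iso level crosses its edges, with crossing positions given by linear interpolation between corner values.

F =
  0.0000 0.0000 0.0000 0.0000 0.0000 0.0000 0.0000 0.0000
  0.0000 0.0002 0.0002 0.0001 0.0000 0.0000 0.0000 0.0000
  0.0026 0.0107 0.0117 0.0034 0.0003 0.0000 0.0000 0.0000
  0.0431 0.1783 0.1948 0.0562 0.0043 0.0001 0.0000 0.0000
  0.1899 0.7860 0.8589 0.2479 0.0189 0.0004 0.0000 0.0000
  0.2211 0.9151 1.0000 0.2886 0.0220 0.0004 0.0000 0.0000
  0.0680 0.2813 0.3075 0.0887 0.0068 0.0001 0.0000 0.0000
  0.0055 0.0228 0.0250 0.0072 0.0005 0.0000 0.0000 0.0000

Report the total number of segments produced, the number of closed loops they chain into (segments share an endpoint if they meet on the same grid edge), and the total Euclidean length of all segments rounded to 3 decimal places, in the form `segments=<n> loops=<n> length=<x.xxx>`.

segments=8 loops=1 length=8.085

cell (3,0): code 0100 → (3.396,1.000)–(4.000,0.384)
cell (3,1): code 1100 → (3.338,2.000)–(3.396,1.000)
cell (3,2): code 1000 → (4.000,2.720)–(3.338,2.000)
cell (4,0): code 0110 → (4.000,0.384)–(5.000,0.285)
cell (4,2): code 1001 → (5.000,2.817)–(4.000,2.720)
cell (5,0): code 0010 → (5.000,0.285)–(5.783,1.000)
cell (5,1): code 0011 → (5.783,1.000)–(5.839,2.000)
cell (5,2): code 0001 → (5.839,2.000)–(5.000,2.817)
total: 8 segments, chained into 1 closed loop(s), length Σ = 8.084500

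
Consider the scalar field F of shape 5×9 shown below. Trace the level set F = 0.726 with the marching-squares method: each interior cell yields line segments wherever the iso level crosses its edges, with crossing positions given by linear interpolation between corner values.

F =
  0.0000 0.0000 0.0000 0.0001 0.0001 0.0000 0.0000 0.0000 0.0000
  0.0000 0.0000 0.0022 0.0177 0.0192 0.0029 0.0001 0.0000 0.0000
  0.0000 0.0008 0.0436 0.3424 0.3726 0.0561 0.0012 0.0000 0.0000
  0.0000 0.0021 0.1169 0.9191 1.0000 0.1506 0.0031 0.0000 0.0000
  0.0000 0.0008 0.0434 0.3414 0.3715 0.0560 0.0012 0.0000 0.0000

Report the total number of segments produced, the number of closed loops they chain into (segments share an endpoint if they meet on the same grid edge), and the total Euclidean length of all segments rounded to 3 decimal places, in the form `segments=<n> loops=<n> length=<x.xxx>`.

cell (2,2): code 0100 → (2.665,3.000)–(3.000,2.759)
cell (2,3): code 1100 → (2.563,4.000)–(2.665,3.000)
cell (2,4): code 1000 → (3.000,4.323)–(2.563,4.000)
cell (3,2): code 0010 → (3.000,2.759)–(3.334,3.000)
cell (3,3): code 0011 → (3.334,3.000)–(3.436,4.000)
cell (3,4): code 0001 → (3.436,4.000)–(3.000,4.323)
total: 6 segments, chained into 1 closed loop(s), length Σ = 3.919895

segments=6 loops=1 length=3.920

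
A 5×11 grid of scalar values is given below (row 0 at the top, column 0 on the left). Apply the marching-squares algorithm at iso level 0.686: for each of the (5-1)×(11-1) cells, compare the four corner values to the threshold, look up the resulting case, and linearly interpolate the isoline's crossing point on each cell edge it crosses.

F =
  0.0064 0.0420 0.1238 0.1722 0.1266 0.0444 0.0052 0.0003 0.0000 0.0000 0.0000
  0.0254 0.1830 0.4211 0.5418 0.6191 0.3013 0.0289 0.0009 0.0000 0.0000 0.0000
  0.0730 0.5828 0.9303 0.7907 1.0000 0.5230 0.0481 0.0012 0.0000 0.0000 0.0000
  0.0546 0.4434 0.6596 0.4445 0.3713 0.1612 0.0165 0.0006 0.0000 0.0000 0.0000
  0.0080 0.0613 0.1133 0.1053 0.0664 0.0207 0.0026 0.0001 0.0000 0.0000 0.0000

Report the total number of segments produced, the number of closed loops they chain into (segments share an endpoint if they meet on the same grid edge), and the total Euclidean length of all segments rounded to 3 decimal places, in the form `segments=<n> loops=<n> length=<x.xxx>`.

cell (1,1): code 0100 → (1.520,2.000)–(2.000,1.297)
cell (1,2): code 1100 → (1.579,3.000)–(1.520,2.000)
cell (1,3): code 1100 → (1.176,4.000)–(1.579,3.000)
cell (1,4): code 1000 → (2.000,4.658)–(1.176,4.000)
cell (2,1): code 0010 → (2.000,1.297)–(2.902,2.000)
cell (2,2): code 0011 → (2.902,2.000)–(2.302,3.000)
cell (2,3): code 0011 → (2.302,3.000)–(2.499,4.000)
cell (2,4): code 0001 → (2.499,4.000)–(2.000,4.658)
total: 8 segments, chained into 1 closed loop(s), length Σ = 8.141964

segments=8 loops=1 length=8.142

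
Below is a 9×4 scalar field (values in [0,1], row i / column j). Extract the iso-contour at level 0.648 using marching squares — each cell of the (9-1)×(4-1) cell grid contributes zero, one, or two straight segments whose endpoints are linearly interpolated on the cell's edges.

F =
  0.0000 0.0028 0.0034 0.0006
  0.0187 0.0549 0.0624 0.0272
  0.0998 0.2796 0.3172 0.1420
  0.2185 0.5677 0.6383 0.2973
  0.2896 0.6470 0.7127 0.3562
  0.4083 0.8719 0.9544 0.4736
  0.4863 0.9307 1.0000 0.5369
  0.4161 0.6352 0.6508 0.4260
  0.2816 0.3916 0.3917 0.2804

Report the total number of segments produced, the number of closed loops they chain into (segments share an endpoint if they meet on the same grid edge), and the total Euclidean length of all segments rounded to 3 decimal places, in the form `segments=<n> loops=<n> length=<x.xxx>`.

segments=12 loops=1 length=9.858

cell (3,1): code 0100 → (3.130,2.000)–(4.000,1.015)
cell (3,2): code 1000 → (4.000,2.181)–(3.130,2.000)
cell (4,0): code 0100 → (4.004,1.000)–(5.000,0.517)
cell (4,1): code 1110 → (4.000,1.015)–(4.004,1.000)
cell (4,2): code 1001 → (5.000,2.637)–(4.000,2.181)
cell (5,0): code 0110 → (5.000,0.517)–(6.000,0.364)
cell (5,2): code 1001 → (6.000,2.760)–(5.000,2.637)
cell (6,0): code 0010 → (6.000,0.364)–(6.957,1.000)
cell (6,1): code 0111 → (6.957,1.000)–(7.000,1.821)
cell (6,2): code 1001 → (7.000,2.012)–(6.000,2.760)
cell (7,1): code 0010 → (7.000,1.821)–(7.011,2.000)
cell (7,2): code 0001 → (7.011,2.000)–(7.000,2.012)
total: 12 segments, chained into 1 closed loop(s), length Σ = 9.858088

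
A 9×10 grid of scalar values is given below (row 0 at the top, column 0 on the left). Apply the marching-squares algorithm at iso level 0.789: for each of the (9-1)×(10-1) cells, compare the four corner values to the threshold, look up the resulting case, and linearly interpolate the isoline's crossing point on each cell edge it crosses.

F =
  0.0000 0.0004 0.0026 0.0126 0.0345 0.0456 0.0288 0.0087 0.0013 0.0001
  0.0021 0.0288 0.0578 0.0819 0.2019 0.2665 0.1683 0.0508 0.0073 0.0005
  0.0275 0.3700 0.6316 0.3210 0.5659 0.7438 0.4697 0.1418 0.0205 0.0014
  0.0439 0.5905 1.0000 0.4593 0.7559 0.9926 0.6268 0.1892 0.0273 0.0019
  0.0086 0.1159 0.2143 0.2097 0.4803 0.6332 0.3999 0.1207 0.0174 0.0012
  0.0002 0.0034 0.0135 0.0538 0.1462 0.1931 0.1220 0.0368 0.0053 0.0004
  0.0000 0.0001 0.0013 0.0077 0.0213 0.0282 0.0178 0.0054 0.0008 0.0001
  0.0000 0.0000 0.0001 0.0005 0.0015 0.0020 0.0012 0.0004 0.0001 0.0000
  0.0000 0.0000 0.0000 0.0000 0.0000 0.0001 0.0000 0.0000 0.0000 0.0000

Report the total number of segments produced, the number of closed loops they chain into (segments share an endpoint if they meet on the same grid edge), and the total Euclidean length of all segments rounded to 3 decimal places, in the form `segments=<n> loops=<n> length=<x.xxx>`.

cell (2,1): code 0100 → (2.427,2.000)–(3.000,1.485)
cell (2,2): code 1000 → (3.000,2.390)–(2.427,2.000)
cell (2,4): code 0100 → (2.182,5.000)–(3.000,4.140)
cell (2,5): code 1000 → (3.000,5.557)–(2.182,5.000)
cell (3,1): code 0010 → (3.000,1.485)–(3.269,2.000)
cell (3,2): code 0001 → (3.269,2.000)–(3.000,2.390)
cell (3,4): code 0010 → (3.000,4.140)–(3.566,5.000)
cell (3,5): code 0001 → (3.566,5.000)–(3.000,5.557)
total: 8 segments, chained into 2 closed loop(s), length Σ = 6.519259

segments=8 loops=2 length=6.519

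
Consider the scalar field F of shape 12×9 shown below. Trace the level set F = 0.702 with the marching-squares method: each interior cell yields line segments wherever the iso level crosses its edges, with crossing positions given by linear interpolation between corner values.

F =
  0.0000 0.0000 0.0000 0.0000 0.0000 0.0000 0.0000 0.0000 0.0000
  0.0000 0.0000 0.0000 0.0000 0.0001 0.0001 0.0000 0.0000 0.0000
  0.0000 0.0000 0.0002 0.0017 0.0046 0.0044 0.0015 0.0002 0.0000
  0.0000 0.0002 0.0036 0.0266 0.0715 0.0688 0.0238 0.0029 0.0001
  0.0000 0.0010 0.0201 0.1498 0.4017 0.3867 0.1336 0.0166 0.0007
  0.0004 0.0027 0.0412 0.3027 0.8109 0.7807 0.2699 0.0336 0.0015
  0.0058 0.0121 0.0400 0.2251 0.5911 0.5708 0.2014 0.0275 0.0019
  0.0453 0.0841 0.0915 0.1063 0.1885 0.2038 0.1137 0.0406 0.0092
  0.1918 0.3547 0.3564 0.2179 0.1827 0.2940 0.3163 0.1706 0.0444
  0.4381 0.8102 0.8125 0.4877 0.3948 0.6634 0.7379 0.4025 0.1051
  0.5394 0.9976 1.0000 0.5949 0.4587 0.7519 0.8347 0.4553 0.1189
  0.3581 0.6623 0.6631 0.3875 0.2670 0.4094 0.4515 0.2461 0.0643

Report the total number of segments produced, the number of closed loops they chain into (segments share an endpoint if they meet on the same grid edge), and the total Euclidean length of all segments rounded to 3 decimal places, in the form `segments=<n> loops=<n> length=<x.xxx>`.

cell (4,3): code 0100 → (4.734,4.000)–(5.000,3.786)
cell (4,4): code 1100 → (4.800,5.000)–(4.734,4.000)
cell (4,5): code 1000 → (5.000,5.154)–(4.800,5.000)
cell (5,3): code 0010 → (5.000,3.786)–(5.495,4.000)
cell (5,4): code 0011 → (5.495,4.000)–(5.375,5.000)
cell (5,5): code 0001 → (5.375,5.000)–(5.000,5.154)
cell (8,0): code 0100 → (8.762,1.000)–(9.000,0.709)
cell (8,1): code 1100 → (8.758,2.000)–(8.762,1.000)
cell (8,2): code 1000 → (9.000,2.340)–(8.758,2.000)
cell (8,5): code 0100 → (8.915,6.000)–(9.000,5.518)
cell (8,6): code 1000 → (9.000,6.107)–(8.915,6.000)
cell (9,0): code 0110 → (9.000,0.709)–(10.000,0.355)
cell (9,2): code 1001 → (10.000,2.736)–(9.000,2.340)
cell (9,4): code 0100 → (9.436,5.000)–(10.000,4.830)
cell (9,5): code 1110 → (9.000,5.518)–(9.436,5.000)
cell (9,6): code 1001 → (10.000,6.350)–(9.000,6.107)
cell (10,0): code 0010 → (10.000,0.355)–(10.882,1.000)
cell (10,1): code 0011 → (10.882,1.000)–(10.885,2.000)
cell (10,2): code 0001 → (10.885,2.000)–(10.000,2.736)
cell (10,4): code 0010 → (10.000,4.830)–(10.146,5.000)
cell (10,5): code 0011 → (10.146,5.000)–(10.346,6.000)
cell (10,6): code 0001 → (10.346,6.000)–(10.000,6.350)
total: 22 segments, chained into 3 closed loop(s), length Σ = 15.378375

segments=22 loops=3 length=15.378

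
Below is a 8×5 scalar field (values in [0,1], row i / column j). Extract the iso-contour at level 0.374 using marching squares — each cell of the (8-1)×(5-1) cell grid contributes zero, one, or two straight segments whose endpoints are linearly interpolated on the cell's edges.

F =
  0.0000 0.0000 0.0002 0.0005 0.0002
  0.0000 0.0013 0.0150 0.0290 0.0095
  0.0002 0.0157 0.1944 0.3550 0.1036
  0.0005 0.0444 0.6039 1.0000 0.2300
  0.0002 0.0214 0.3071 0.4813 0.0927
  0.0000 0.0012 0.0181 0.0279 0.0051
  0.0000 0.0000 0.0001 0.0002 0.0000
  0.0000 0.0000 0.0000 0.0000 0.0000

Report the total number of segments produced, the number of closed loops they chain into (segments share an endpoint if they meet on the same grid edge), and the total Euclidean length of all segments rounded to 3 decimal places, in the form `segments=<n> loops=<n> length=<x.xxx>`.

segments=8 loops=1 length=6.523

cell (2,1): code 0100 → (2.439,2.000)–(3.000,1.589)
cell (2,2): code 1100 → (2.029,3.000)–(2.439,2.000)
cell (2,3): code 1000 → (3.000,3.813)–(2.029,3.000)
cell (3,1): code 0010 → (3.000,1.589)–(3.775,2.000)
cell (3,2): code 0111 → (3.775,2.000)–(4.000,2.384)
cell (3,3): code 1001 → (4.000,3.276)–(3.000,3.813)
cell (4,2): code 0010 → (4.000,2.384)–(4.237,3.000)
cell (4,3): code 0001 → (4.237,3.000)–(4.000,3.276)
total: 8 segments, chained into 1 closed loop(s), length Σ = 6.522890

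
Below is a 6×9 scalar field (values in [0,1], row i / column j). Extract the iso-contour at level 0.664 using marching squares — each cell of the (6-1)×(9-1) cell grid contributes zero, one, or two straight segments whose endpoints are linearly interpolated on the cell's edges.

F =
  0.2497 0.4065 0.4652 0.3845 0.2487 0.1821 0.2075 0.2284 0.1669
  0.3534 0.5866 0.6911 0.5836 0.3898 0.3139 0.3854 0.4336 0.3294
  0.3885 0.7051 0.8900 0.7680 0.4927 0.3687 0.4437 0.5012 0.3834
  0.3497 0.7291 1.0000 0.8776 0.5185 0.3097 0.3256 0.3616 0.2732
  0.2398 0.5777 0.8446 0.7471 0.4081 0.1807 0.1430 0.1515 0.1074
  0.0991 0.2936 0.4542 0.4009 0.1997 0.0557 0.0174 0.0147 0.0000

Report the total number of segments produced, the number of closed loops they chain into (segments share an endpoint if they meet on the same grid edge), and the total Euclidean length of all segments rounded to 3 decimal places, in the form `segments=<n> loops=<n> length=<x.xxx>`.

cell (0,1): code 0100 → (0.880,2.000)–(1.000,1.741)
cell (0,2): code 1000 → (1.000,2.252)–(0.880,2.000)
cell (1,0): code 0100 → (1.653,1.000)–(2.000,0.870)
cell (1,1): code 1110 → (1.000,1.741)–(1.653,1.000)
cell (1,2): code 1101 → (1.436,3.000)–(1.000,2.252)
cell (1,3): code 1000 → (2.000,3.378)–(1.436,3.000)
cell (2,0): code 0110 → (2.000,0.870)–(3.000,0.828)
cell (2,3): code 1001 → (3.000,3.595)–(2.000,3.378)
cell (3,0): code 0010 → (3.000,0.828)–(3.430,1.000)
cell (3,1): code 0111 → (3.430,1.000)–(4.000,1.323)
cell (3,3): code 1001 → (4.000,3.245)–(3.000,3.595)
cell (4,1): code 0010 → (4.000,1.323)–(4.463,2.000)
cell (4,2): code 0011 → (4.463,2.000)–(4.240,3.000)
cell (4,3): code 0001 → (4.240,3.000)–(4.000,3.245)
total: 14 segments, chained into 1 closed loop(s), length Σ = 9.856374

segments=14 loops=1 length=9.856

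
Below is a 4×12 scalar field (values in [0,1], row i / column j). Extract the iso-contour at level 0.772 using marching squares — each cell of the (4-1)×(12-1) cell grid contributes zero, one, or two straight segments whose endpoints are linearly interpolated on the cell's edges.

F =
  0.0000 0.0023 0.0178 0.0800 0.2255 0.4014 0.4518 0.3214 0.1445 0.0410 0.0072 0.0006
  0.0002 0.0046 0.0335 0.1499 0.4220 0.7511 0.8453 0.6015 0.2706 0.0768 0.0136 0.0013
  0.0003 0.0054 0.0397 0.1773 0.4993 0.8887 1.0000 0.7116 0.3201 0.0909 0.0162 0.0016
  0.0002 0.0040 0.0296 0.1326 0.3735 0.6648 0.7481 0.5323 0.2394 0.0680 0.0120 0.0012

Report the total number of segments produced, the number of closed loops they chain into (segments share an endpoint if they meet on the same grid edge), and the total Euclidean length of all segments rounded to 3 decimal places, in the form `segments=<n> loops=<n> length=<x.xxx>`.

cell (0,5): code 0100 → (0.814,6.000)–(1.000,5.222)
cell (0,6): code 1000 → (1.000,6.301)–(0.814,6.000)
cell (1,4): code 0100 → (1.152,5.000)–(2.000,4.700)
cell (1,5): code 1110 → (1.000,5.222)–(1.152,5.000)
cell (1,6): code 1001 → (2.000,6.791)–(1.000,6.301)
cell (2,4): code 0010 → (2.000,4.700)–(2.521,5.000)
cell (2,5): code 0011 → (2.521,5.000)–(2.905,6.000)
cell (2,6): code 0001 → (2.905,6.000)–(2.000,6.791)
total: 8 segments, chained into 1 closed loop(s), length Σ = 6.309904

segments=8 loops=1 length=6.310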